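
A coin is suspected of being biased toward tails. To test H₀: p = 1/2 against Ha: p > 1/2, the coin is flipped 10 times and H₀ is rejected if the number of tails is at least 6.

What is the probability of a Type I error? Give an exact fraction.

Under H₀, Y ~ Binomial(10, 1/2), and α = P(Y ≥ 6).
That's C(10,6) + C(10,7) + C(10,8) + C(10,9) + C(10,10) over 2^10, i.e. (210 + 120 + 45 + 10 + 1)/1024 = 386/1024 = 193/512.

193/512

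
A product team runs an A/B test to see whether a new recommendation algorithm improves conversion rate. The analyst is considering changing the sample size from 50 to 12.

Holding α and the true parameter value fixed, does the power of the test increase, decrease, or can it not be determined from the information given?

A smaller sample increases the standard error, so the sampling distributions under H₀ and Ha overlap more.
Since power = 1 − β and β increases, power decreases.

It decreases.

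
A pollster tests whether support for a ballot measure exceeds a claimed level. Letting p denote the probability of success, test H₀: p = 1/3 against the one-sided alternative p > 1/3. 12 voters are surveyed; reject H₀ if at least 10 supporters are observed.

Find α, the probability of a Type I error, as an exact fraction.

The Type I error probability is α = P(Y ≥ 10) computed under H₀, where Y ~ Binomial(12, 1/3).
Summing C(12,j)(1/3)^j(2/3)^{12−j} for j = 10,…,12 gives 289/531441.

289/531441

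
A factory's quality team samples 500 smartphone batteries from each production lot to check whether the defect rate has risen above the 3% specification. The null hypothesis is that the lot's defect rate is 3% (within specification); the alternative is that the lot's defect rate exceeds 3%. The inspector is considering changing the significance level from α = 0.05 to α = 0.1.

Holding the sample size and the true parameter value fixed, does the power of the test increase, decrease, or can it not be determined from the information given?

It increases.

Relaxing α lowers the evidence threshold; under Ha, outcomes that previously fell short now trigger rejection.
Since power = 1 − β and β decreases, power increases.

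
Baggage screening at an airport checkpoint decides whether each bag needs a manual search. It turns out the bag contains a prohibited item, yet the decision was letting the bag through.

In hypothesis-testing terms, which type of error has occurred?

The null hypothesis here is that the bag contains no prohibited items.
'Letting the bag through' corresponds to failing to reject H₀.
H₀ was not rejected but H₀ is false — a Type II error (false negative).

Type II error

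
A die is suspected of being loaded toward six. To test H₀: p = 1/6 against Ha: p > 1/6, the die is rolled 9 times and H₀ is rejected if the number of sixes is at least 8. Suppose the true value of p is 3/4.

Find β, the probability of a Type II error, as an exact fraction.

β = P(fail to reject H₀ | Ha true) = P(S ≤ 7 | p = 3/4), S ~ Binomial(9, 3/4).
Summing C(9,j)·(3/4)^j·(1/4)^{9-j} for j = 0..7 gives 45853/65536.

45853/65536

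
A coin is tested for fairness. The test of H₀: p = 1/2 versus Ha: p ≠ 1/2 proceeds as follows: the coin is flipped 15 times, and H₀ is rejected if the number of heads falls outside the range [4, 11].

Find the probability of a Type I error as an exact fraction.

Under H₀, K ~ Binomial(15, 1/2); α is the probability of landing in either tail, P(K ≤ 3) + P(K ≥ 12).
By symmetry, α = 2·P(K ≤ 3) = 2·(1 + 15 + 105 + 455)/32768 = 1152/32768 = 9/256.

9/256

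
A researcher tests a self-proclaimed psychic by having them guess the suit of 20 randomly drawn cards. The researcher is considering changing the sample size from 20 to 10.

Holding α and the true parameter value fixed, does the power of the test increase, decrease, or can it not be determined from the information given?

With less data the test statistic is noisier; under Ha, more outcomes land inside the acceptance region.
Since power = 1 − β and β increases, power decreases.

It decreases.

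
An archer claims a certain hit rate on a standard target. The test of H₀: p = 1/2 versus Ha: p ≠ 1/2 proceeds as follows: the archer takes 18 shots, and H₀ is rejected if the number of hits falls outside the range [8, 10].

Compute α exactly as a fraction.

Under H₀, X ~ Binomial(18, 1/2); α is the probability of landing in either tail, P(X ≤ 7) + P(X ≥ 11).
The two tails are symmetric, so α = 2·(1 + 18 + 153 + 816 + 3060 + 8568 + 18564 + 31824)/2^18 = 126008/262144 = 15751/32768.

15751/32768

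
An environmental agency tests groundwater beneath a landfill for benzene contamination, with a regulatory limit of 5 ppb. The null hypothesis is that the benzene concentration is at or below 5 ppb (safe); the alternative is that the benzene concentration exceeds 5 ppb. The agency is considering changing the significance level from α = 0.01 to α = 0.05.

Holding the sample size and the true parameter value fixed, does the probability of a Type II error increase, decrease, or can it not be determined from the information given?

It decreases.

A larger α widens the rejection region, so when the alternative is true more outcomes lead to rejection — failing to reject becomes less likely.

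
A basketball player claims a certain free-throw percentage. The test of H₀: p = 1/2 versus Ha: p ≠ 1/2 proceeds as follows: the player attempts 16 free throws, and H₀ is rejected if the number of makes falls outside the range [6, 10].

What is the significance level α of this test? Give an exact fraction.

6885/32768

α = P(X ≤ 5 or X ≥ 11 | p = 1/2), X ~ Binomial(16, 1/2).
By symmetry, α = 2·P(X ≤ 5) = 2·(1 + 16 + 120 + 560 + 1820 + 4368)/65536 = 13770/65536 = 6885/32768.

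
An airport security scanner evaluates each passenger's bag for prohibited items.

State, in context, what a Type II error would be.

A Type II error would mean concluding that the bag contains no prohibited items (or at least failing to establish that the bag contains a prohibited item) when in fact the bag contains a prohibited item.

With the conventional null hypothesis that the bag contains no prohibited items:
A Type II error is failing to reject H₀ when H₀ is false.
Here that means letting the bag through when actually the bag contains a prohibited item.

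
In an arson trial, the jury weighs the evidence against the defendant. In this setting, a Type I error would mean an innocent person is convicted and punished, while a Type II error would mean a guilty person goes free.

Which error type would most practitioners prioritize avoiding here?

The Type I consequence (an innocent person is convicted and punished) is more severe than the Type II consequence (a guilty person goes free).

Type I error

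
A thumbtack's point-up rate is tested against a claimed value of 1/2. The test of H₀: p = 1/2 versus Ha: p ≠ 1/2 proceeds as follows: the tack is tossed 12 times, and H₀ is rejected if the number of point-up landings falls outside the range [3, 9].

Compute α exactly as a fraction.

79/2048

α = P(S ≤ 2 or S ≥ 10 | p = 1/2), S ~ Binomial(12, 1/2).
Each tail has probability (1 + 12 + 66)/4096; doubling gives α = 158/4096 = 79/2048.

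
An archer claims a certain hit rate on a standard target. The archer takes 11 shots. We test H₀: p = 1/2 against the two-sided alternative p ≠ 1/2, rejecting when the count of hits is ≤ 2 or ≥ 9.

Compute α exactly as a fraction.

67/1024

Under H₀, X ~ Binomial(11, 1/2); α is the probability of landing in either tail, P(X ≤ 2) + P(X ≥ 9).
The two tails are symmetric, so α = 2·(1 + 11 + 55)/2^11 = 134/2048 = 67/1024.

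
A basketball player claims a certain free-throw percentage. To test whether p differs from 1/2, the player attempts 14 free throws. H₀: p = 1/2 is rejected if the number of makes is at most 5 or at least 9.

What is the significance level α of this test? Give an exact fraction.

Under H₀, K ~ Binomial(14, 1/2); α is the probability of landing in either tail, P(K ≤ 5) + P(K ≥ 9).
By symmetry, α = 2·P(K ≤ 5) = 2·(1 + 14 + 91 + 364 + 1001 + 2002)/16384 = 6946/16384 = 3473/8192.

3473/8192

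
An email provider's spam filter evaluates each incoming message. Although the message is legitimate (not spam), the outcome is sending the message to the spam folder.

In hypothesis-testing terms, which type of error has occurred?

The null hypothesis here is that the message is legitimate (not spam).
'Sending the message to the spam folder' corresponds to rejecting H₀.
H₀ was rejected but H₀ is true — a Type I error (false positive).

Type I error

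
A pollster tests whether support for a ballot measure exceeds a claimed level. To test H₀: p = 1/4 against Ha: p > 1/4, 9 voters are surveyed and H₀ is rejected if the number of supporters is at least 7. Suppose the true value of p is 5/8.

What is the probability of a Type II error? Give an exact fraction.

Under the alternative p = 5/8, X ~ Binomial(9, 5/8); β is the probability the test does not reject, P(X < 7).
Equivalently, β = 1 − P(X ≥ 7) = 24101307/33554432.

24101307/33554432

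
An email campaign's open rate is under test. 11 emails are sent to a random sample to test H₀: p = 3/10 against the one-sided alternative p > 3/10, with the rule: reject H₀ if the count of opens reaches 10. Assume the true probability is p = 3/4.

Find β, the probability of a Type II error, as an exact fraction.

1683809/2097152

Under the alternative p = 3/4, S ~ Binomial(11, 3/4); β is the probability the test does not reject, P(S < 10).
Summing C(11,j)·(3/4)^j·(1/4)^{11-j} for j = 0..9 gives 1683809/2097152.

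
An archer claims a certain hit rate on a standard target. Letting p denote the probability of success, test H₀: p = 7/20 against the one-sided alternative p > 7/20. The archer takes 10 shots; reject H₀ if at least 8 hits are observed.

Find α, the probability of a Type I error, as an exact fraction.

The Type I error probability is α = P(X ≥ 8) computed under H₀, where X ~ Binomial(10, 7/20).
Adding the binomial terms for j = 8 through 10 with p = 7/20 yields 12342438941/2560000000000.

12342438941/2560000000000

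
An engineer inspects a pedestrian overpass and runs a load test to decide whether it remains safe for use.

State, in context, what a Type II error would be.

With the conventional null hypothesis that the structure meets the required load capacity (safe):
A Type II error is failing to reject H₀ when H₀ is false.
Here that means keeping the structure open when actually the structure is structurally deficient.

A Type II error would mean concluding that the structure meets the required load capacity (safe) (or at least failing to establish that the structure is structurally deficient) when in fact the structure is structurally deficient.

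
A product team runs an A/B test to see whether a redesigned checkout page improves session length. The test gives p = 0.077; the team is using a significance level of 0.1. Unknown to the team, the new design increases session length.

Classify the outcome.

The conventional null hypothesis is that the new design has no effect on session length.
Since p = 0.077 < α = 0.1, H₀ is rejected.
H₀ is false (actually the new design increases session length).
The decision matches the true state — no error.

Neither — the decision is correct.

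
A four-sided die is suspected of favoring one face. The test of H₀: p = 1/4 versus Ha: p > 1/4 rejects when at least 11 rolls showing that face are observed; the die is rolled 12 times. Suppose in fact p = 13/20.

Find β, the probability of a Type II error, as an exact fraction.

3922160441778411/4096000000000000

A Type II error is failing to reject when Ha holds: with p = 13/20, β = P(X ≤ 10).
Adding the binomial probabilities P(X=0)+…+P(X=10) at p = 13/20 gives 3922160441778411/4096000000000000.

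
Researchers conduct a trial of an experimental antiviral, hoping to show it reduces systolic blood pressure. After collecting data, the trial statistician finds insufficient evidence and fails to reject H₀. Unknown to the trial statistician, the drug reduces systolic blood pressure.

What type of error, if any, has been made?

Type II error

The conventional null hypothesis here is that the drug has no effect on systolic blood pressure.
H₀ was not rejected, but H₀ is actually false.
Failing to reject a false null hypothesis is a Type II error (false negative).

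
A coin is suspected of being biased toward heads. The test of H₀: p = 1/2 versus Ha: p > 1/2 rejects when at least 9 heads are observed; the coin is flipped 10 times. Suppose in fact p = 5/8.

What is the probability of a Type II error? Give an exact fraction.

Under the alternative p = 5/8, K ~ Binomial(10, 5/8); β is the probability the test does not reject, P(K < 9).
Equivalently, β = 1 − P(K ≥ 9) = 1005382449/1073741824.

1005382449/1073741824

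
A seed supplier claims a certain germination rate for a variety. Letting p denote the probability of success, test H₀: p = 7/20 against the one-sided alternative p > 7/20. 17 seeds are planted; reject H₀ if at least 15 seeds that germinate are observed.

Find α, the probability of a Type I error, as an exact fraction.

Under H₀, X ~ Binomial(17, 7/20), and α = P(X ≥ 15).
Summing C(17,j)(7/20)^j(13/20)^{17−j} for j = 15,…,17 gives 5834753095719947/655360000000000000000.

5834753095719947/655360000000000000000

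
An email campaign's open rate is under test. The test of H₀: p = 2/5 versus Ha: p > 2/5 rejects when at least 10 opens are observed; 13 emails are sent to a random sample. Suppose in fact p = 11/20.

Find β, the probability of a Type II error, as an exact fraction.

β = P(fail to reject H₀ | Ha true) = P(Y ≤ 9 | p = 11/20), Y ~ Binomial(13, 11/20).
Summing C(13,j)·(11/20)^j·(9/20)^{13-j} for j = 0..9 gives 1857697115702463/2048000000000000.

1857697115702463/2048000000000000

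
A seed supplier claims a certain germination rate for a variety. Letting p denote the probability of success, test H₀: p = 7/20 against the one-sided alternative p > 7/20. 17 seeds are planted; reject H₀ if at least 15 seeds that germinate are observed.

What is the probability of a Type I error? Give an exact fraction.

5834753095719947/655360000000000000000

α = P(reject H₀ | H₀ true) = P(X ≥ 15 | p = 7/20), with X ~ Binomial(17, 7/20).
P(X ≥ 15) = Σ_{j=15}^{17} C(17,j)·(7/20)^j·(13/20)^{17-j} = 5834753095719947/655360000000000000000.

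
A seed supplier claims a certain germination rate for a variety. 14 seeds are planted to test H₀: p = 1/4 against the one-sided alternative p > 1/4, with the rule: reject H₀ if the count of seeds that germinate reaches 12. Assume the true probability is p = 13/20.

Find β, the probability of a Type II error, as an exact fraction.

A Type II error is failing to reject when Ha holds: with p = 13/20, β = P(S ≤ 11).
Summing C(14,j)·(13/20)^j·(7/20)^{14-j} for j = 0..11 gives 750447350803558569/819200000000000000.

750447350803558569/819200000000000000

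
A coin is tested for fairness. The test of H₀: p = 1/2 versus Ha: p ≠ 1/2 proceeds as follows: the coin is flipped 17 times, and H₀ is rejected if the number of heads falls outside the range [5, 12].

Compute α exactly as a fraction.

The significance level is the null-hypothesis probability of the rejection region {≤4} ∪ {≥13}.
By symmetry, α = 2·P(Y ≤ 4) = 2·(1 + 17 + 136 + 680 + 2380)/131072 = 6428/131072 = 1607/32768.

1607/32768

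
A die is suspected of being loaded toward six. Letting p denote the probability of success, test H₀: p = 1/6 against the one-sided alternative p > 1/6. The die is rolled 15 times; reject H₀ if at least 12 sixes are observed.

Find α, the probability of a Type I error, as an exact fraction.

α = P(reject H₀ | H₀ true) = P(K ≥ 12 | p = 1/6), with K ~ Binomial(15, 1/6).
Summing C(15,j)(1/6)^j(5/6)^{15−j} for j = 12,…,15 gives 7447/58773123072.

7447/58773123072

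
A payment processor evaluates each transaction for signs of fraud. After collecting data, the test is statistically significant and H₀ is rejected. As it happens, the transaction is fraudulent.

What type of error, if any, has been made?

The conventional null hypothesis here is that the transaction is legitimate.
The test rejected a false H₀ — the decision matches the true state.

No error — this is a correct decision.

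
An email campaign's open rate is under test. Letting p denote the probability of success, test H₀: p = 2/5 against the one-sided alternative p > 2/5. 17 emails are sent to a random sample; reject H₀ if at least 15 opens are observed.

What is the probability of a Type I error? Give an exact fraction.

8716288/152587890625

Under H₀, S ~ Binomial(17, 2/5), and α = P(S ≥ 15).
Summing C(17,j)(2/5)^j(3/5)^{17−j} for j = 15,…,17 gives 8716288/152587890625.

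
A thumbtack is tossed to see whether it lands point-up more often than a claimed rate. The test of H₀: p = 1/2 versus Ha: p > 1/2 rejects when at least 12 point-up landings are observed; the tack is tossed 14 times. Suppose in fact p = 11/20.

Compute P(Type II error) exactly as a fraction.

β = P(fail to reject H₀ | Ha true) = P(K ≤ 11 | p = 11/20), K ~ Binomial(14, 11/20).
Summing C(14,j)·(11/20)^j·(9/20)^{14-j} for j = 0..11 gives 805268516435735481/819200000000000000.

805268516435735481/819200000000000000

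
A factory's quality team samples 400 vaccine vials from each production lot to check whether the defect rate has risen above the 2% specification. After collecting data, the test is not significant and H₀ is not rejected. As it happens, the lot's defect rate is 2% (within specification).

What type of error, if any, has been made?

The conventional null hypothesis here is that the lot's defect rate is 2% (within specification).
The test retained a true H₀ — the decision matches the true state.

No error (correct decision).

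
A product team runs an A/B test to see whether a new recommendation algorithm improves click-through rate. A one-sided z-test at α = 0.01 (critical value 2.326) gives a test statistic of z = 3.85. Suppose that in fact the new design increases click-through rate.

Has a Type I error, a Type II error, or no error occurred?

The conventional null hypothesis is that the new design has no effect on click-through rate.
Since z = 3.85 > z* = 2.326, H₀ is rejected.
H₀ is false (actually the new design increases click-through rate).
The decision matches the true state — no error.

No error (correct decision).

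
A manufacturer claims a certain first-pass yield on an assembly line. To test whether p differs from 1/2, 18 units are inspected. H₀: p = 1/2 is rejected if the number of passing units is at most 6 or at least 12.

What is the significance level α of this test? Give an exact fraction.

The significance level is the null-hypothesis probability of the rejection region {≤6} ∪ {≥12}.
By symmetry, α = 2·P(S ≤ 6) = 2·(1 + 18 + 153 + 816 + 3060 + 8568 + 18564)/262144 = 62360/262144 = 7795/32768.

7795/32768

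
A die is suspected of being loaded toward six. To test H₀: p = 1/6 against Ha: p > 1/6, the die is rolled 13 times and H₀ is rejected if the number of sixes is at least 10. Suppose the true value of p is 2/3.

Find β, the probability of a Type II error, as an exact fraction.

Under the alternative p = 2/3, X ~ Binomial(13, 2/3); β is the probability the test does not reject, P(X < 10).
Summing C(13,j)·(2/3)^j·(1/3)^{13-j} for j = 0..9 gives 1080275/1594323.

1080275/1594323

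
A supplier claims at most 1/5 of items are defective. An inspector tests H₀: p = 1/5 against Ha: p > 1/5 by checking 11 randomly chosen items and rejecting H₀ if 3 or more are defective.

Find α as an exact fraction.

Under H₀, K ~ Binomial(11, 1/5); the Type I error rate is P(K ≥ 3).
Computing the lower-tail complement: 1 − 6029312/9765625 = 3736313/9765625.

3736313/9765625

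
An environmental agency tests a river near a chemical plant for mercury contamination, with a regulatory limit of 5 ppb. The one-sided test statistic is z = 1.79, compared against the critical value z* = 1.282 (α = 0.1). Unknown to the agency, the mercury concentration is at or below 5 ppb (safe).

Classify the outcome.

The conventional null hypothesis is that the mercury concentration is at or below 5 ppb (safe).
Since z = 1.79 > z* = 1.282, H₀ is rejected.
H₀ is true (actually the mercury concentration is at or below 5 ppb (safe)).
Rejecting a true H₀ is a Type I error.

Type I error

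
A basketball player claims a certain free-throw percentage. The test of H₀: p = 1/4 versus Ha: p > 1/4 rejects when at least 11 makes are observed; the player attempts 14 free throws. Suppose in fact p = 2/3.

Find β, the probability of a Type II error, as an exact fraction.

3533689/4782969

A Type II error is failing to reject when Ha holds: with p = 2/3, β = P(K ≤ 10).
Equivalently, β = 1 − P(K ≥ 11) = 3533689/4782969.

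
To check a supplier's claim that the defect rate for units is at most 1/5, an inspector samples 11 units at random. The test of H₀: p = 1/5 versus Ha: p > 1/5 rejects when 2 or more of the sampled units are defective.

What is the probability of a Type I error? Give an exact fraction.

6619897/9765625

The significance level is the probability, assuming p = 1/5, of seeing 2 or more defectives in 11 draws.
α = 1 − P(Y ≤ 1) = 1 − 3145728/9765625 = 6619897/9765625.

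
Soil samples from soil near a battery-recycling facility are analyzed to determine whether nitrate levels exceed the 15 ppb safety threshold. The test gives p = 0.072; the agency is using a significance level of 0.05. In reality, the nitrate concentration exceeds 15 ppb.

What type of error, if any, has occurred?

The conventional null hypothesis is that the nitrate concentration is at or below 15 ppb (safe).
Since p = 0.072 ≥ α = 0.05, H₀ is not rejected.
H₀ is false (actually the nitrate concentration exceeds 15 ppb).
Failing to reject a false H₀ is a Type II error.

Type II error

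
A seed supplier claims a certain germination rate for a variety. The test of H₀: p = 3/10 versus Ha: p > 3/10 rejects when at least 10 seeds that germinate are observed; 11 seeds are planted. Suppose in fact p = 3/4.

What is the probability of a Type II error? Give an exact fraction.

1683809/2097152

Under the alternative p = 3/4, X ~ Binomial(11, 3/4); β is the probability the test does not reject, P(X < 10).
Summing C(11,j)·(3/4)^j·(1/4)^{11-j} for j = 0..9 gives 1683809/2097152.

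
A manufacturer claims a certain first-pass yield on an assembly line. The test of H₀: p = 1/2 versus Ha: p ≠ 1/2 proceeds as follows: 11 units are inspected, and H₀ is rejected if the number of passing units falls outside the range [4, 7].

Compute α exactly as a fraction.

Under H₀, S ~ Binomial(11, 1/2); α is the probability of landing in either tail, P(S ≤ 3) + P(S ≥ 8).
The two tails are symmetric, so α = 2·(1 + 11 + 55 + 165)/2^11 = 464/2048 = 29/128.

29/128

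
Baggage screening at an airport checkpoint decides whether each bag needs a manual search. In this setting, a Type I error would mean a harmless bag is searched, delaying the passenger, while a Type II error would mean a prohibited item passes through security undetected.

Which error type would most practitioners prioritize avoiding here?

The Type II consequence (a prohibited item passes through security undetected) is more severe than the Type I consequence (a harmless bag is searched, delaying the passenger).

Type II error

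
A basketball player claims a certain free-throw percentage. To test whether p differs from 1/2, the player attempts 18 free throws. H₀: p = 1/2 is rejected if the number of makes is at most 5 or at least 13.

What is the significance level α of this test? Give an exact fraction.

1577/16384

The significance level is the null-hypothesis probability of the rejection region {≤5} ∪ {≥13}.
The two tails are symmetric, so α = 2·(1 + 18 + 153 + 816 + 3060 + 8568)/2^18 = 25232/262144 = 1577/16384.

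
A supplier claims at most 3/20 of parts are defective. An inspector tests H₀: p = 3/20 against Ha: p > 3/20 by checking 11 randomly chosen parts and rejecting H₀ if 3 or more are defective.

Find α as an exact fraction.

9059861222307/40960000000000

The significance level is the probability, assuming p = 3/20, of seeing 3 or more defectives in 11 draws.
Via the complement, α = 1 − Σ_{j=0}^{2} C(11,j)(3/20)^j(17/20)^{11-j} = 9059861222307/40960000000000.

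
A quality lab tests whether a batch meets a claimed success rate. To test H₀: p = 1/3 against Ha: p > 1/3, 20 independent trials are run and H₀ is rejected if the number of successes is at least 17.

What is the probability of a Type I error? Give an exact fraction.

Under H₀, Y ~ Binomial(20, 1/3), and α = P(Y ≥ 17).
Adding the binomial terms for j = 17 through 20 with p = 1/3 yields 3307/1162261467.

3307/1162261467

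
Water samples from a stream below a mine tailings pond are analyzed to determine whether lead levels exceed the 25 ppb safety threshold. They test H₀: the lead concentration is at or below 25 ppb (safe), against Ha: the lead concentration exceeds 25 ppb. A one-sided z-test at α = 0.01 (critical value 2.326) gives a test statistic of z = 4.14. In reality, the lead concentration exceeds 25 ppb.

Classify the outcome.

Since z = 4.14 > z* = 2.326, H₀ is rejected.
H₀ is false (actually the lead concentration exceeds 25 ppb).
The decision matches the true state — no error.

Neither — the decision is correct.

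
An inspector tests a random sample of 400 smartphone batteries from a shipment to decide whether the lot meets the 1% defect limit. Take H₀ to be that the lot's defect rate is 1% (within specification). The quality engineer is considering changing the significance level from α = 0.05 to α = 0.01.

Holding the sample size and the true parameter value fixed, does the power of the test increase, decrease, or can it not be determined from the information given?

A smaller α moves the rejection region further into the tail. With the alternative true, more outcomes now fall outside the rejection region, so failing to reject becomes more likely.
Since power = 1 − β and β increases, power decreases.

It decreases.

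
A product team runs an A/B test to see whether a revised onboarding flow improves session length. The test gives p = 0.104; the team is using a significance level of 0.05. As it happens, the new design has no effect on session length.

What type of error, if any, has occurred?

Neither — the decision is correct.

The conventional null hypothesis is that the new design has no effect on session length.
Since p = 0.104 ≥ α = 0.05, H₀ is not rejected.
H₀ is true (actually the new design has no effect on session length).
The decision matches the true state — no error.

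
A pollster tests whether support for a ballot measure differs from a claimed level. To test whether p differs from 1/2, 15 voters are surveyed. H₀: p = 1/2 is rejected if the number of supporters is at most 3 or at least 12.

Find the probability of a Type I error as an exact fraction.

9/256

The significance level is the null-hypothesis probability of the rejection region {≤3} ∪ {≥12}.
Each tail has probability (1 + 15 + 105 + 455)/32768; doubling gives α = 1152/32768 = 9/256.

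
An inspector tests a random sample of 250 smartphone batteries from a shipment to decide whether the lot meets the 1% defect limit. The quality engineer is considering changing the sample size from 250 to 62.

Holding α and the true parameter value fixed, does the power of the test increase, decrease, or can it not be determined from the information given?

It decreases.

With less data the test statistic is noisier; under Ha, more outcomes land inside the acceptance region.
Since power = 1 − β and β increases, power decreases.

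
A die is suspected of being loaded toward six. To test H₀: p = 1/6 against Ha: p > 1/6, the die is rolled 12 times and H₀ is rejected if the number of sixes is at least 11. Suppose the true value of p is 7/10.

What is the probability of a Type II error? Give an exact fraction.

914974950051/1000000000000

A Type II error is failing to reject when Ha holds: with p = 7/10, β = P(S ≤ 10).
Equivalently, β = 1 − P(S ≥ 11) = 914974950051/1000000000000.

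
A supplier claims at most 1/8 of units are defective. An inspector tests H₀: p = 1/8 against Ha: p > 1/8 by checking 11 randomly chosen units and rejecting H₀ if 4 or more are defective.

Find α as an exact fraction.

41842445/1073741824

α = P(reject H₀ | H₀ true) = P(X ≥ 4 | p = 1/8), X ~ Binomial(11, 1/8).
Computing the lower-tail complement: 1 − 1031899379/1073741824 = 41842445/1073741824.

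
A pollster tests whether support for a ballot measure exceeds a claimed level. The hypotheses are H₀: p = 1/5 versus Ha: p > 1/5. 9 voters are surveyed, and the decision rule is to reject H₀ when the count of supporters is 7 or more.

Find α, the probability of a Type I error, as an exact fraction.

Under H₀, S ~ Binomial(9, 1/5), and α = P(S ≥ 7).
P(S ≥ 7) = Σ_{j=7}^{9} C(9,j)·(1/5)^j·(4/5)^{9-j} = 613/1953125.

613/1953125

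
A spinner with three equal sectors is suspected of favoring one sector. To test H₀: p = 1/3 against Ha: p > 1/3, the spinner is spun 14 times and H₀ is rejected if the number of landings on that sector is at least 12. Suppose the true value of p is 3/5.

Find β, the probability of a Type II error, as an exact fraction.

A Type II error is failing to reject when Ha holds: with p = 3/5, β = P(K ≤ 11).
Summing C(14,j)·(3/5)^j·(2/5)^{14-j} for j = 0..11 gives 5860647088/6103515625.

5860647088/6103515625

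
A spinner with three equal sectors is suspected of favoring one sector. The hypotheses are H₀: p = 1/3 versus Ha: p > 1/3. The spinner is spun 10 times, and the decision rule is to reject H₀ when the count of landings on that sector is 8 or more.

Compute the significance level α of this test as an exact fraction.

67/19683

α = P(reject H₀ | H₀ true) = P(Y ≥ 8 | p = 1/3), with Y ~ Binomial(10, 1/3).
P(Y ≥ 8) = Σ_{j=8}^{10} C(10,j)·(1/3)^j·(2/3)^{10-j} = 67/19683.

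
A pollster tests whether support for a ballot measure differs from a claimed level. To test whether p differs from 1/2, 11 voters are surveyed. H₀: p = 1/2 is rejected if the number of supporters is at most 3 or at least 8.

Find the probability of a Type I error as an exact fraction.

Under H₀, X ~ Binomial(11, 1/2); α is the probability of landing in either tail, P(X ≤ 3) + P(X ≥ 8).
Each tail has probability (1 + 11 + 55 + 165)/2048; doubling gives α = 464/2048 = 29/128.

29/128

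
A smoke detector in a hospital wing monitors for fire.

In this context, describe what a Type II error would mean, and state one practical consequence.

A Type II error would mean concluding that there is no fire (or at least failing to establish that there is a fire) when in fact there is a fire. Consequence: a real fire goes undetected.

With the conventional null hypothesis that there is no fire:
A Type II error is failing to reject H₀ when H₀ is false.
Here that means remaining silent when actually there is a fire.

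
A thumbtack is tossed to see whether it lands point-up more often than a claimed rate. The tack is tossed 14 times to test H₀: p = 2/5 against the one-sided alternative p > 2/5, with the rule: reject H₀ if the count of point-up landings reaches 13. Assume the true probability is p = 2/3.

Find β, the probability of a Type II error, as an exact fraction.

A Type II error is failing to reject when Ha holds: with p = 2/3, β = P(S ≤ 12).
Adding the binomial probabilities P(S=0)+…+P(S=12) at p = 2/3 gives 4651897/4782969.

4651897/4782969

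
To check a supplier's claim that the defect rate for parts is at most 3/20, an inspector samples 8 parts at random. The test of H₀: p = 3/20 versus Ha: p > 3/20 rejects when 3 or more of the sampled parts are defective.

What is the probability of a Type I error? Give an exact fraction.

2693447019/25600000000

The significance level is the probability, assuming p = 3/20, of seeing 3 or more defectives in 8 draws.
α = 1 − P(K ≤ 2) = 1 − 22906552981/25600000000 = 2693447019/25600000000.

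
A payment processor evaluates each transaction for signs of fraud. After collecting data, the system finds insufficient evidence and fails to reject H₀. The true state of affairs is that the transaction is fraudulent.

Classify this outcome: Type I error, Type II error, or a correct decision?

The conventional null hypothesis here is that the transaction is legitimate.
H₀ was not rejected, but H₀ is actually false.
Failing to reject a false null hypothesis is a Type II error (false negative).

Type II error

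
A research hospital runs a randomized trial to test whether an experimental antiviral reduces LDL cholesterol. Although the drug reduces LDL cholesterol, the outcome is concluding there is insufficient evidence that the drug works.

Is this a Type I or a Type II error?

Type II error

The null hypothesis here is that the drug has no effect on LDL cholesterol.
'Concluding there is insufficient evidence that the drug works' corresponds to failing to reject H₀.
H₀ was not rejected but H₀ is false — a Type II error (false negative).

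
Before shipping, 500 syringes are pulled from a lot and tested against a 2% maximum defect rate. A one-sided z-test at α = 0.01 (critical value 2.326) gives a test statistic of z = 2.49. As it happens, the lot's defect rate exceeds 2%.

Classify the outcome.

The conventional null hypothesis is that the lot's defect rate is 2% (within specification).
Since z = 2.49 > z* = 2.326, H₀ is rejected.
H₀ is false (actually the lot's defect rate exceeds 2%).
The decision matches the true state — no error.

No error (correct decision).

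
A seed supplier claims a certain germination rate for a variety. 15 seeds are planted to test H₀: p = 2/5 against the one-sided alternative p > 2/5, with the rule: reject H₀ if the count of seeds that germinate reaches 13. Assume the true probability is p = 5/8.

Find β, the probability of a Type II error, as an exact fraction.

33725631854457/35184372088832

A Type II error is failing to reject when Ha holds: with p = 5/8, β = P(S ≤ 12).
Summing C(15,j)·(5/8)^j·(3/8)^{15-j} for j = 0..12 gives 33725631854457/35184372088832.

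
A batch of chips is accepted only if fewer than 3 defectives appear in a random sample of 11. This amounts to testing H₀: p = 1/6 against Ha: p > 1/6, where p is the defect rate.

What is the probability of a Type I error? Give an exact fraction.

Under H₀, X ~ Binomial(11, 1/6); the Type I error rate is P(X ≥ 3).
α = 1 − P(X ≤ 2) = 1 − 9765625/13436928 = 3671303/13436928.

3671303/13436928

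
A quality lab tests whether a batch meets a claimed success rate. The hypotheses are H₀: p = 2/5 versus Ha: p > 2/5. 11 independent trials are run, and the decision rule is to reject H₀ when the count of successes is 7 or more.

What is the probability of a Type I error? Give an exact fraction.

Under H₀, S ~ Binomial(11, 2/5), and α = P(S ≥ 7).
Adding the binomial terms for j = 7 through 11 with p = 2/5 yields 194048/1953125.

194048/1953125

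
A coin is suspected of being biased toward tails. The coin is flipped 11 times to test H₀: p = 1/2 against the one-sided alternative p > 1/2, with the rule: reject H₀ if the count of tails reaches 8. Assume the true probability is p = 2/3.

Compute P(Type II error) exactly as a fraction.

A Type II error is failing to reject when Ha holds: with p = 2/3, β = P(K ≤ 7).
Adding the binomial probabilities P(K=0)+…+P(K=7) at p = 2/3 gives 31145/59049.

31145/59049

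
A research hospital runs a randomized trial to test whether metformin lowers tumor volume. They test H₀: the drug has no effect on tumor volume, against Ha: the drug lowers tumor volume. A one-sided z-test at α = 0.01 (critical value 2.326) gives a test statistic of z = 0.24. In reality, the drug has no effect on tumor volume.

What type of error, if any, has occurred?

No error (correct decision).

Since z = 0.24 ≤ z* = 2.326, H₀ is not rejected.
H₀ is true (actually the drug has no effect on tumor volume).
The decision matches the true state — no error.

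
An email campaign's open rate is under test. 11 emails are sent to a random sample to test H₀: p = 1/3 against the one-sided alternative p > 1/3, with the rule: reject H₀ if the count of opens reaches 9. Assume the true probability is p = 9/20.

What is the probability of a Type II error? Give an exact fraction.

8070737386943/8192000000000

A Type II error is failing to reject when Ha holds: with p = 9/20, β = P(X ≤ 8).
Equivalently, β = 1 − P(X ≥ 9) = 8070737386943/8192000000000.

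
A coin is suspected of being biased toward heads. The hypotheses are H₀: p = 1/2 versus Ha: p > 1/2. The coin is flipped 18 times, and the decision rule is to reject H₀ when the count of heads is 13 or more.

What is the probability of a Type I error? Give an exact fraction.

1577/32768

The Type I error probability is α = P(X ≥ 13) computed under H₀, where X ~ Binomial(18, 1/2).
P(X ≥ 13) = [C(18,13) + C(18,14) + C(18,15) + C(18,16) + C(18,17) + C(18,18)] / 2^18 = (8568 + 3060 + 816 + 153 + 18 + 1) / 262144 = 12616/262144 = 1577/32768.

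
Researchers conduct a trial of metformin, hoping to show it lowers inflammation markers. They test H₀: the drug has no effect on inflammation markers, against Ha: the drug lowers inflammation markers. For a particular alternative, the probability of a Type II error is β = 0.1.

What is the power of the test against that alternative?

0.9

Power = 1 − β = 1 − 0.1 = 0.9.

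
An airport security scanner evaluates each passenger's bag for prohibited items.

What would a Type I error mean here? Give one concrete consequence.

A Type I error would mean concluding that the bag contains a prohibited item when in fact the bag contains no prohibited items. Consequence: a harmless bag is searched, delaying the passenger.

With the conventional null hypothesis that the bag contains no prohibited items:
A Type I error is rejecting H₀ when H₀ is true.
Here that means flagging the bag for a manual search when actually the bag contains no prohibited items.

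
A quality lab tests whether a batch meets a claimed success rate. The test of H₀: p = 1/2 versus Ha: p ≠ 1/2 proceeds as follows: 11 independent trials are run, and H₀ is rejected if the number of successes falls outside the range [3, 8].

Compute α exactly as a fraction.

67/1024

Under H₀, S ~ Binomial(11, 1/2); α is the probability of landing in either tail, P(S ≤ 2) + P(S ≥ 9).
The two tails are symmetric, so α = 2·(1 + 11 + 55)/2^11 = 134/2048 = 67/1024.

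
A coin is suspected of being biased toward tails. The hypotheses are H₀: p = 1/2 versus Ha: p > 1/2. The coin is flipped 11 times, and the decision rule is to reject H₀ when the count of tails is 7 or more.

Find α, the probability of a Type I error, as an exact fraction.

Under H₀, S ~ Binomial(11, 1/2), and α = P(S ≥ 7).
Summing the upper tail: (330 + 165 + 55 + 11 + 1) / 2^11 = 562/2048 = 281/1024.

281/1024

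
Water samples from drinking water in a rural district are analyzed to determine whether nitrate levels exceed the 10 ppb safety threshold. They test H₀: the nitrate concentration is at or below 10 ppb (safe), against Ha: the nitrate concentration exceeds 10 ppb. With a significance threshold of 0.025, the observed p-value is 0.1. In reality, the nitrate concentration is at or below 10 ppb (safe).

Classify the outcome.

Since p = 0.1 ≥ α = 0.025, H₀ is not rejected.
H₀ is true (actually the nitrate concentration is at or below 10 ppb (safe)).
The decision matches the true state — no error.

No error (correct decision).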